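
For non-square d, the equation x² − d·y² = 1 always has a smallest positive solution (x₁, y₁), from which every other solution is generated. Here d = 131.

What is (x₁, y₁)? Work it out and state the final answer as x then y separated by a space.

√131 = [11; 2,4,11,4,2,22, …], period ℓ=6 (even) → k=5
step 0: (11, 1)  from 11·(1,0) + (0,1)
…
step 2: (103, 9)  from 4·(23,2) + (11,1)
…
step 4: (4727, 413)  from 4·(1156,101) + (103,9)
step 5: (10610, 927)  from 2·(4727,413) + (1156,101)
fundamental: x₁=10610, y₁=927  (since 112572100 − 131·859329 = 1)

10610 927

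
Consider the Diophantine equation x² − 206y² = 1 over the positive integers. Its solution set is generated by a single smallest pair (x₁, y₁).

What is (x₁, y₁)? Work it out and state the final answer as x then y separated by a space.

[14; 2,1,5,14,5,1,2,28] for √206; ℓ=8 ⇒ convergent index 7
step 0: (14, 1)  from 14·(1,0) + (0,1)
…
step 2: (43, 3)  from 1·(29,2) + (14,1)
step 3: (244, 17)  from 5·(43,3) + (29,2)
step 4: (3459, 241)  from 14·(244,17) + (43,3)
step 5: (17539, 1222)  from 5·(3459,241) + (244,17)
step 6: (20998, 1463)  from 1·(17539,1222) + (3459,241)
step 7: (59535, 4148)  from 2·(20998,1463) + (17539,1222)
fundamental: x₁=59535, y₁=4148  (since 3544416225 − 206·17205904 = 1)

59535 4148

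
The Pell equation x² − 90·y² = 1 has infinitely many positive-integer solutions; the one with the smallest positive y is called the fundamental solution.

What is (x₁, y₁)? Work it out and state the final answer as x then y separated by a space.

19 2

√90 = [9; 2,18, …], period ℓ=2 (even) → k=1
step 0: (9, 1)  from 9·(1,0) + (0,1)
step 1: (19, 2)  from 2·(9,1) + (1,0)
(x₁, y₁) = (19, 2);  19² − 90·2² = 1 ✓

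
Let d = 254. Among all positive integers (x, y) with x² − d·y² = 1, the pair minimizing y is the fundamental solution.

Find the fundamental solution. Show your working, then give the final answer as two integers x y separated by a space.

255 16

√254 → a₀=15, period (1,14,1,30); ℓ=4 even so k=3
step 0: (15, 1)  from 15·(1,0) + (0,1)
…
step 2: (239, 15)  from 14·(16,1) + (15,1)
step 3: (255, 16)  from 1·(239,15) + (16,1)
fundamental: x₁=255, y₁=16  (since 65025 − 254·256 = 1)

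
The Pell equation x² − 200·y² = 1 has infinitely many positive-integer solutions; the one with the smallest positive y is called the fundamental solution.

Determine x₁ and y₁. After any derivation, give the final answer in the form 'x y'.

99 7

[14; 7,28] for √200; ℓ=2 ⇒ convergent index 1
step 0: (14, 1)  from 14·(1,0) + (0,1)
step 1: (99, 7)  from 7·(14,1) + (1,0)
→ (99, 7).  Check: 99²=9801, 200·7²=9800, difference 1.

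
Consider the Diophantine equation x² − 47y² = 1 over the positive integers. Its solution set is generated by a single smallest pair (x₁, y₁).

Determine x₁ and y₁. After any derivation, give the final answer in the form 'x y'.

48 7

√47 → a₀=6, period (1,5,1,12); ℓ=4 even so k=3
i=0: a=6 ⇒ p=6, q=1
i=1: a=1 ⇒ p=7, q=1
i=2: a=5 ⇒ p=41, q=6
i=3: a=1 ⇒ p=48, q=7
→ (48, 7).  Check: 48²=2304, 47·7²=2303, difference 1.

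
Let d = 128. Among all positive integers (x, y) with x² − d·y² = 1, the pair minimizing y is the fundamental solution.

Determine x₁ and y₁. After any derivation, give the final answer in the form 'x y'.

577 51

√128 → a₀=11, period (3,5,3,22); ℓ=4 even so k=3
i=0: a=11 ⇒ p=11, q=1
…
i=2: a=5 ⇒ p=181, q=16
i=3: a=3 ⇒ p=577, q=51
→ (577, 51).  Check: 577²=332929, 128·51²=332928, difference 1.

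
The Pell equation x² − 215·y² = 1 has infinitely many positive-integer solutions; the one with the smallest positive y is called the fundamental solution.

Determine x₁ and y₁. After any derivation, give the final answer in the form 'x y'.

√215 = [14; 1,1,1,28, …], period ℓ=4 (even) → k=3
step 0: (14, 1)  from 14·(1,0) + (0,1)
step 1: (15, 1)  from 1·(14,1) + (1,0)
step 2: (29, 2)  from 1·(15,1) + (14,1)
step 3: (44, 3)  from 1·(29,2) + (15,1)
(x₁, y₁) = (44, 3);  44² − 215·3² = 1 ✓

44 3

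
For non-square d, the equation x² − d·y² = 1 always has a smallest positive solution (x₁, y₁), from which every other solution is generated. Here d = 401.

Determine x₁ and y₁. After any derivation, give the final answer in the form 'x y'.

801 40

√401 → a₀=20, period (40); ℓ=1 odd so k=1
step 0: (20, 1)  from 20·(1,0) + (0,1)
step 1: (801, 40)  from 40·(20,1) + (1,0)
fundamental: x₁=801, y₁=40  (since 641601 − 401·1600 = 1)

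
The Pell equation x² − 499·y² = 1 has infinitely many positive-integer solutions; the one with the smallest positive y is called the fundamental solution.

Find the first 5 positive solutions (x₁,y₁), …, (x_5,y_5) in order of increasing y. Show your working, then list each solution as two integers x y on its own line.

4490 201
40320199 1804980
362075382530 16208720199
3251436894799201 145554305582040
29197902953221442450 1307077647917999001

√499 = [22; 2,1,21,1,2,44, …], period ℓ=6 (even) → k=5
i=0: a=22 ⇒ p=22, q=1
i=1: a=2 ⇒ p=45, q=2
i=2: a=1 ⇒ p=67, q=3
i=3: a=21 ⇒ p=1452, q=65
i=4: a=1 ⇒ p=1519, q=68
i=5: a=2 ⇒ p=4490, q=201
fundamental: x₁=4490, y₁=201  (since 20160100 − 499·40401 = 1)
(x_2, y_2) = (4490·4490 + 499·201·201, 4490·201 + 201·4490) = (40320199, 1804980)
(x_3, y_3) = (4490·40320199 + 499·201·1804980, 4490·1804980 + 201·40320199) = (362075382530, 16208720199)
(x_4, y_4) = (4490·362075382530 + 499·201·16208720199, 4490·16208720199 + 201·362075382530) = (3251436894799201, 145554305582040)
(x_5, y_5) = (4490·3251436894799201 + 499·201·145554305582040, 4490·145554305582040 + 201·3251436894799201) = (29197902953221442450, 1307077647917999001)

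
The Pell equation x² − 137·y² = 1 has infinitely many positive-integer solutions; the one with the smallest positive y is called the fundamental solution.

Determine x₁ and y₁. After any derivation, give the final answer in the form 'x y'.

√137 = [11; 1,2,2,1,1,2,2,1,22, …], period ℓ=9 (odd) → k=17
step 0: (11, 1)  from 11·(1,0) + (0,1)
…
step 4: (117, 10)  from 1·(82,7) + (35,3)
step 5: (199, 17)  from 1·(117,10) + (82,7)
step 6: (515, 44)  from 2·(199,17) + (117,10)
step 7: (1229, 105)  from 2·(515,44) + (199,17)
…
step 9: (39597, 3383)  from 22·(1744,149) + (1229,105)
step 10: (41341, 3532)  from 1·(39597,3383) + (1744,149)
step 11: (122279, 10447)  from 2·(41341,3532) + (39597,3383)
step 12: (285899, 24426)  from 2·(122279,10447) + (41341,3532)
step 13: (408178, 34873)  from 1·(285899,24426) + (122279,10447)
…
step 15: (1796332, 153471)  from 2·(694077,59299) + (408178,34873)
step 16: (4286741, 366241)  from 2·(1796332,153471) + (694077,59299)
step 17: (6083073, 519712)  from 1·(4286741,366241) + (1796332,153471)
→ (6083073, 519712).  Check: 6083073²=37003777123329, 137·519712²=37003777123328, difference 1.

6083073 519712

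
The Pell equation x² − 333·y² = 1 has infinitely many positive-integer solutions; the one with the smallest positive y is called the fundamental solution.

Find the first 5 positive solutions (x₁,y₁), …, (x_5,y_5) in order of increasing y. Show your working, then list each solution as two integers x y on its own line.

[18; 4,36] for √333; ℓ=2 ⇒ convergent index 1
i=0: a=18 ⇒ p=18, q=1
i=1: a=4 ⇒ p=73, q=4
→ (73, 4).  Check: 73²=5329, 333·4²=5328, difference 1.
k=2:  x_2 = 73·73+333·4·4 = 10657,  y_2 = 73·4+4·73 = 584
k=3:  x_3 = 73·10657+333·4·584 = 1555849,  y_3 = 73·584+4·10657 = 85260
k=4:  x_4 = 73·1555849+333·4·85260 = 227143297,  y_4 = 73·85260+4·1555849 = 12447376
k=5:  x_5 = 73·227143297+333·4·12447376 = 33161365513,  y_5 = 73·12447376+4·227143297 = 1817231636

73 4
10657 584
1555849 85260
227143297 12447376
33161365513 1817231636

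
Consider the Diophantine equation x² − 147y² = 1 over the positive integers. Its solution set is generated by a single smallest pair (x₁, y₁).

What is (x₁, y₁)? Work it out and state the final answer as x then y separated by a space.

97 8

[12; 8,24] for √147; ℓ=2 ⇒ convergent index 1
a_0=12:  p_0=12·1+0=12,  q_0=12·0+1=1
a_1=8:  p_1=8·12+1=97,  q_1=8·1+0=8
(x₁, y₁) = (97, 8);  97² − 147·8² = 1 ✓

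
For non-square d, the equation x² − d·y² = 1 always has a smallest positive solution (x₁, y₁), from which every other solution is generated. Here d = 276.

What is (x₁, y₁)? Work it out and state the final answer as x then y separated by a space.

d=276: √d = [16; 1,1,1,1,2,2,2,1,1,1,1,32] (ℓ=12, even), read p_11/q_11
k=0  a_k=16  p_k/q_k = 16/1
k=1  a_k=1  p_k/q_k = 17/1
k=2  a_k=1  p_k/q_k = 33/2
…
k=5  a_k=2  p_k/q_k = 216/13
k=6  a_k=2  p_k/q_k = 515/31
k=7  a_k=2  p_k/q_k = 1246/75
…
k=9  a_k=1  p_k/q_k = 3007/181
k=10  a_k=1  p_k/q_k = 4768/287
k=11  a_k=1  p_k/q_k = 7775/468
(x₁, y₁) = (7775, 468);  7775² − 276·468² = 1 ✓

7775 468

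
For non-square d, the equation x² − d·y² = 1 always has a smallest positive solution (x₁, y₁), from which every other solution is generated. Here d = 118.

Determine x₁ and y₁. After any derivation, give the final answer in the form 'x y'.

306917 28254

√118 = [10; 1,6,3,2,10,2,3,6,1,20, …], period ℓ=10 (even) → k=9
step 0: (10, 1)  from 10·(1,0) + (0,1)
step 1: (11, 1)  from 1·(10,1) + (1,0)
step 2: (76, 7)  from 6·(11,1) + (10,1)
…
step 4: (554, 51)  from 2·(239,22) + (76,7)
step 5: (5779, 532)  from 10·(554,51) + (239,22)
…
step 7: (42115, 3877)  from 3·(12112,1115) + (5779,532)
step 8: (264802, 24377)  from 6·(42115,3877) + (12112,1115)
step 9: (306917, 28254)  from 1·(264802,24377) + (42115,3877)
→ (306917, 28254).  Check: 306917²=94198044889, 118·28254²=94198044888, difference 1.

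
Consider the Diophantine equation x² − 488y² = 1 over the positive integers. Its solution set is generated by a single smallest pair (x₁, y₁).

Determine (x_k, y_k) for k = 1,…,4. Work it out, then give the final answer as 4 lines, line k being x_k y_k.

[22; 11,44] for √488; ℓ=2 ⇒ convergent index 1
i=0: a=22 ⇒ p=22, q=1
i=1: a=11 ⇒ p=243, q=11
fundamental: x₁=243, y₁=11  (since 59049 − 488·121 = 1)
k=2:  x_2 = 243·243+488·11·11 = 118097,  y_2 = 243·11+11·243 = 5346
k=3:  x_3 = 243·118097+488·11·5346 = 57394899,  y_3 = 243·5346+11·118097 = 2598145
k=4:  x_4 = 243·57394899+488·11·2598145 = 27893802817,  y_4 = 243·2598145+11·57394899 = 1262693124

243 11
118097 5346
57394899 2598145
27893802817 1262693124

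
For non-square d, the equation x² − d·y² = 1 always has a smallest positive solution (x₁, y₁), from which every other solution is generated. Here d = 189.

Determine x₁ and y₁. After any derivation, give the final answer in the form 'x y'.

55 4

[13; 1,2,1,26] for √189; ℓ=4 ⇒ convergent index 3
k=0  a_k=13  p_k/q_k = 13/1
k=1  a_k=1  p_k/q_k = 14/1
k=2  a_k=2  p_k/q_k = 41/3
k=3  a_k=1  p_k/q_k = 55/4
→ (55, 4).  Check: 55²=3025, 189·4²=3024, difference 1.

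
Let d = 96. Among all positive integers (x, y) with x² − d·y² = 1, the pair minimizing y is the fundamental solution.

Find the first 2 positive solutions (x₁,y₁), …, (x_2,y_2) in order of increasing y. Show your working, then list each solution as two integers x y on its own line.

49 5
4801 490

d=96: √d = [9; 1,3,1,18] (ℓ=4, even), read p_3/q_3
i=0: a=9 ⇒ p=9, q=1
i=1: a=1 ⇒ p=10, q=1
i=2: a=3 ⇒ p=39, q=4
i=3: a=1 ⇒ p=49, q=5
(x₁, y₁) = (49, 5);  49² − 96·5² = 1 ✓
(x_2, y_2) = (49·49 + 96·5·5, 49·5 + 5·49) = (4801, 490)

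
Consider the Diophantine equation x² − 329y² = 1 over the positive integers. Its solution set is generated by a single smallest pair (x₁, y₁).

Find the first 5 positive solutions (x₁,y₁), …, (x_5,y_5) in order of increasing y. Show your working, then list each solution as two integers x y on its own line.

√329 → a₀=18, period (7,4,2,1,1,4,1,1,2,4,7,36); ℓ=12 even so k=11
step 0: (18, 1)  from 18·(1,0) + (0,1)
step 1: (127, 7)  from 7·(18,1) + (1,0)
…
step 3: (1179, 65)  from 2·(526,29) + (127,7)
step 4: (1705, 94)  from 1·(1179,65) + (526,29)
…
step 9: (74857, 4127)  from 2·(29366,1619) + (16125,889)
step 10: (328794, 18127)  from 4·(74857,4127) + (29366,1619)
step 11: (2376415, 131016)  from 7·(328794,18127) + (74857,4127)
(x₁, y₁) = (2376415, 131016);  2376415² − 329·131016² = 1 ✓
k=2:  x_2 = 2376415·2376415+329·131016·131016 = 11294696504449,  y_2 = 2376415·131016+131016·2376415 = 622696775280
k=3:  x_3 = 2376415·11294696504449+329·131016·622696775280 = 53681772387237964255,  y_3 = 2376415·622696775280+131016·11294696504449 = 2959571914453911384
k=4:  x_4 = 2376415·53681772387237964255+329·131016·2959571914453911384 = 255140338255224918953587201,  y_4 = 2376415·2959571914453911384+131016·53681772387237964255 = 14066342182173360946441440
k=5:  x_5 = 2376415·255140338255224918953587201+329·131016·14066342182173360946441440 = 1212638653869526969777790618564575,  y_5 = 2376415·14066342182173360946441440+131016·255140338255224918953587201 = 66854933113696055535160815363816

2376415 131016
11294696504449 622696775280
53681772387237964255 2959571914453911384
255140338255224918953587201 14066342182173360946441440
1212638653869526969777790618564575 66854933113696055535160815363816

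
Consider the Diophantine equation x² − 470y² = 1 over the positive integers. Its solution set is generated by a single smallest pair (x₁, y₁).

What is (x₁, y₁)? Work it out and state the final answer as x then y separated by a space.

1691 78

√470 = [21; 1,2,8,2,1,42, …], period ℓ=6 (even) → k=5
a_0=21:  p_0=21·1+0=21,  q_0=21·0+1=1
a_1=1:  p_1=1·21+1=22,  q_1=1·1+0=1
a_2=2:  p_2=2·22+21=65,  q_2=2·1+1=3
…
a_4=2:  p_4=2·542+65=1149,  q_4=2·25+3=53
a_5=1:  p_5=1·1149+542=1691,  q_5=1·53+25=78
(x₁, y₁) = (1691, 78);  1691² − 470·78² = 1 ✓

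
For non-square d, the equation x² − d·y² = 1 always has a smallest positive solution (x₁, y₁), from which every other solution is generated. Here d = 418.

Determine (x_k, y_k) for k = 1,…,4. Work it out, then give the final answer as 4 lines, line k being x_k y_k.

√418 → a₀=20, period (2,4,20,4,2,40); ℓ=6 even so k=5
i=0: a=20 ⇒ p=20, q=1
i=1: a=2 ⇒ p=41, q=2
i=2: a=4 ⇒ p=184, q=9
i=3: a=20 ⇒ p=3721, q=182
i=4: a=4 ⇒ p=15068, q=737
i=5: a=2 ⇒ p=33857, q=1656
→ (33857, 1656).  Check: 33857²=1146296449, 418·1656²=1146296448, difference 1.
(x_2, y_2) = (33857·33857 + 418·1656·1656, 33857·1656 + 1656·33857) = (2292592897, 112134384)
(x_3, y_3) = (33857·2292592897 + 418·1656·112134384, 33857·112134384 + 1656·2292592897) = (155240635393601, 7593067676520)
(x_4, y_4) = (33857·155240635393601 + 418·1656·7593067676520, 33857·7593067676520 + 1656·155240635393601) = (10511964382749705217, 514156984535740896)

33857 1656
2292592897 112134384
155240635393601 7593067676520
10511964382749705217 514156984535740896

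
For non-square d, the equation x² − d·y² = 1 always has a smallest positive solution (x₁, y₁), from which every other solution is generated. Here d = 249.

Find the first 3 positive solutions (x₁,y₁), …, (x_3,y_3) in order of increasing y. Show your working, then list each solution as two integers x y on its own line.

8553815 542076
146335502108449 9273635639880
2503453625935556812055 158649927281879742324

d=249: √d = [15; 1,3,1,1,5,…,3,1,30] (ℓ=16, even), read p_15/q_15
step 0: (15, 1)  from 15·(1,0) + (0,1)
…
step 2: (63, 4)  from 3·(16,1) + (15,1)
step 3: (79, 5)  from 1·(63,4) + (16,1)
…
step 5: (789, 50)  from 5·(142,9) + (79,5)
…
step 7: (3582, 227)  from 3·(931,59) + (789,50)
…
step 9: (113835, 7214)  from 3·(36751,2329) + (3582,227)
step 10: (150586, 9543)  from 1·(113835,7214) + (36751,2329)
…
step 14: (6669699, 422675)  from 3·(1884116,119401) + (1017351,64472)
step 15: (8553815, 542076)  from 1·(6669699,422675) + (1884116,119401)
→ (8553815, 542076).  Check: 8553815²=73167751054225, 249·542076²=73167751054224, difference 1.
(8553815+542076√249)^2 = 146335502108449 + 9273635639880√249
(8553815+542076√249)^3 = 2503453625935556812055 + 158649927281879742324√249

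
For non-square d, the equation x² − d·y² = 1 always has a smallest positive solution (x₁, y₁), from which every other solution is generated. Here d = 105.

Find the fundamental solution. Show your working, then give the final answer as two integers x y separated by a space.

√105 → a₀=10, period (4,20); ℓ=2 even so k=1
i=0: a=10 ⇒ p=10, q=1
i=1: a=4 ⇒ p=41, q=4
fundamental: x₁=41, y₁=4  (since 1681 − 105·16 = 1)

41 4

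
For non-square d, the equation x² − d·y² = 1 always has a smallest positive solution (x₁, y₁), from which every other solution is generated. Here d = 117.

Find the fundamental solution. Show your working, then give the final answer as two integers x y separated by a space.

649 60

√117 = [10; 1,4,2,4,1,20, …], period ℓ=6 (even) → k=5
step 0: (10, 1)  from 10·(1,0) + (0,1)
…
step 2: (54, 5)  from 4·(11,1) + (10,1)
…
step 4: (530, 49)  from 4·(119,11) + (54,5)
step 5: (649, 60)  from 1·(530,49) + (119,11)
(x₁, y₁) = (649, 60);  649² − 117·60² = 1 ✓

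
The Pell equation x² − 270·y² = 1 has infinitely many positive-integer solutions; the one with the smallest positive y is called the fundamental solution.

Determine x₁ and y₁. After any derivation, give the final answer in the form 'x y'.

5291 322

d=270: √d = [16; 2,3,6,3,2,32] (ℓ=6, even), read p_5/q_5
i=0: a=16 ⇒ p=16, q=1
i=1: a=2 ⇒ p=33, q=2
i=2: a=3 ⇒ p=115, q=7
…
i=4: a=3 ⇒ p=2284, q=139
i=5: a=2 ⇒ p=5291, q=322
→ (5291, 322).  Check: 5291²=27994681, 270·322²=27994680, difference 1.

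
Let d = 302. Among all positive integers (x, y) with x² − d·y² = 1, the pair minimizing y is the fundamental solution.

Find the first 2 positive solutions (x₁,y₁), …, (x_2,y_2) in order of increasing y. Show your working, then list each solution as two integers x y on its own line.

4276623 246092
36579008568257 2104885414632

√302 → a₀=17, period (2,1,1,1,4,…,1,2,34); ℓ=16 even so k=15
step 0: (17, 1)  from 17·(1,0) + (0,1)
step 1: (35, 2)  from 2·(17,1) + (1,0)
step 2: (52, 3)  from 1·(35,2) + (17,1)
step 3: (87, 5)  from 1·(52,3) + (35,2)
step 4: (139, 8)  from 1·(87,5) + (52,3)
…
step 6: (1425, 82)  from 2·(643,37) + (139,8)
step 7: (2068, 119)  from 1·(1425,82) + (643,37)
step 8: (34513, 1986)  from 16·(2068,119) + (1425,82)
step 9: (36581, 2105)  from 1·(34513,1986) + (2068,119)
…
step 11: (467281, 26889)  from 4·(107675,6196) + (36581,2105)
step 12: (574956, 33085)  from 1·(467281,26889) + (107675,6196)
step 13: (1042237, 59974)  from 1·(574956,33085) + (467281,26889)
step 14: (1617193, 93059)  from 1·(1042237,59974) + (574956,33085)
step 15: (4276623, 246092)  from 2·(1617193,93059) + (1042237,59974)
→ (4276623, 246092).  Check: 4276623²=18289504284129, 302·246092²=18289504284128, difference 1.
(x_2, y_2) = (4276623·4276623 + 302·246092·246092, 4276623·246092 + 246092·4276623) = (36579008568257, 2104885414632)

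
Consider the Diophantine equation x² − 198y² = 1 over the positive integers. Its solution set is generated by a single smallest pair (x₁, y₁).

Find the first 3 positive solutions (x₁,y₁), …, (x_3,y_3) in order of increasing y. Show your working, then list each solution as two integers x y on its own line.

197 14
77617 5516
30580901 2173290

d=198: √d = [14; 14,28] (ℓ=2, even), read p_1/q_1
a_0=14:  p_0=14·1+0=14,  q_0=14·0+1=1
a_1=14:  p_1=14·14+1=197,  q_1=14·1+0=14
→ (197, 14).  Check: 197²=38809, 198·14²=38808, difference 1.
(x_2, y_2) = (197·197 + 198·14·14, 197·14 + 14·197) = (77617, 5516)
(x_3, y_3) = (197·77617 + 198·14·5516, 197·5516 + 14·77617) = (30580901, 2173290)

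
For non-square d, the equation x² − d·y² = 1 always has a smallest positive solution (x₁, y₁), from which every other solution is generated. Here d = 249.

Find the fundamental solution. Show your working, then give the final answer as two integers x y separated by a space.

8553815 542076

[15; 1,3,1,1,5,…,3,1,30] for √249; ℓ=16 ⇒ convergent index 15
k=0  a_k=15  p_k/q_k = 15/1
k=1  a_k=1  p_k/q_k = 16/1
k=2  a_k=3  p_k/q_k = 63/4
k=3  a_k=1  p_k/q_k = 79/5
k=4  a_k=1  p_k/q_k = 142/9
…
k=6  a_k=1  p_k/q_k = 931/59
…
k=9  a_k=3  p_k/q_k = 113835/7214
k=10  a_k=1  p_k/q_k = 150586/9543
k=11  a_k=5  p_k/q_k = 866765/54929
k=12  a_k=1  p_k/q_k = 1017351/64472
k=13  a_k=1  p_k/q_k = 1884116/119401
k=14  a_k=3  p_k/q_k = 6669699/422675
k=15  a_k=1  p_k/q_k = 8553815/542076
→ (8553815, 542076).  Check: 8553815²=73167751054225, 249·542076²=73167751054224, difference 1.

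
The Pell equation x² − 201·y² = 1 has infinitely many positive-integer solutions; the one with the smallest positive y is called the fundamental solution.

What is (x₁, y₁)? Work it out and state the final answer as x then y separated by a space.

√201 = [14; 5,1,1,1,2,…,1,5,28, …], period ℓ=14 (even) → k=13
step 0: (14, 1)  from 14·(1,0) + (0,1)
step 1: (71, 5)  from 5·(14,1) + (1,0)
step 2: (85, 6)  from 1·(71,5) + (14,1)
step 3: (156, 11)  from 1·(85,6) + (71,5)
step 4: (241, 17)  from 1·(156,11) + (85,6)
step 5: (638, 45)  from 2·(241,17) + (156,11)
step 6: (879, 62)  from 1·(638,45) + (241,17)
…
step 8: (8549, 603)  from 1·(7670,541) + (879,62)
step 9: (24768, 1747)  from 2·(8549,603) + (7670,541)
step 10: (33317, 2350)  from 1·(24768,1747) + (8549,603)
step 11: (58085, 4097)  from 1·(33317,2350) + (24768,1747)
step 12: (91402, 6447)  from 1·(58085,4097) + (33317,2350)
step 13: (515095, 36332)  from 5·(91402,6447) + (58085,4097)
(x₁, y₁) = (515095, 36332);  515095² − 201·36332² = 1 ✓

515095 36332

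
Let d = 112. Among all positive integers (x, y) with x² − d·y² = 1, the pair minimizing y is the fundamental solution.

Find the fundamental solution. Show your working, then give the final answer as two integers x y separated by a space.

[10; 1,1,2,1,1,20] for √112; ℓ=6 ⇒ convergent index 5
k=0  a_k=10  p_k/q_k = 10/1
k=1  a_k=1  p_k/q_k = 11/1
…
k=3  a_k=2  p_k/q_k = 53/5
k=4  a_k=1  p_k/q_k = 74/7
k=5  a_k=1  p_k/q_k = 127/12
fundamental: x₁=127, y₁=12  (since 16129 − 112·144 = 1)

127 12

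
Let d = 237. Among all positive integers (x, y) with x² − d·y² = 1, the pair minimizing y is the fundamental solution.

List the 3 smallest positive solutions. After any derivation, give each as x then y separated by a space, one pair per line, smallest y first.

[15; 2,1,1,7,10,7,1,1,2,30] for √237; ℓ=10 ⇒ convergent index 9
i=0: a=15 ⇒ p=15, q=1
i=1: a=2 ⇒ p=31, q=2
i=2: a=1 ⇒ p=46, q=3
…
i=4: a=7 ⇒ p=585, q=38
i=5: a=10 ⇒ p=5927, q=385
i=6: a=7 ⇒ p=42074, q=2733
i=7: a=1 ⇒ p=48001, q=3118
i=8: a=1 ⇒ p=90075, q=5851
i=9: a=2 ⇒ p=228151, q=14820
fundamental: x₁=228151, y₁=14820  (since 52052878801 − 237·219632400 = 1)
n=2: (228151,14820)∘(228151,14820) = (228151·228151+237·14820·14820, 228151·14820+14820·228151) = (104105757601,6762395640)
n=3: (104105757601,6762395640)∘(228151,14820) = (228151·104105757601+237·14820·6762395640, 228151·6762395640+14820·104105757601) = (47503665404623351,3085694655308460)

228151 14820
104105757601 6762395640
47503665404623351 3085694655308460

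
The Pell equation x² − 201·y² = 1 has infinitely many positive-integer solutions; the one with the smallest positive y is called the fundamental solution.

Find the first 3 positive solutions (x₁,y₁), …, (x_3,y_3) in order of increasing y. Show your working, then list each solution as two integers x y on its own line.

515095 36332
530645718049 37428863080
546665912276384215 38558840456348868

[14; 5,1,1,1,2,…,1,5,28] for √201; ℓ=14 ⇒ convergent index 13
i=0: a=14 ⇒ p=14, q=1
i=1: a=5 ⇒ p=71, q=5
…
i=3: a=1 ⇒ p=156, q=11
i=4: a=1 ⇒ p=241, q=17
…
i=12: a=1 ⇒ p=91402, q=6447
i=13: a=5 ⇒ p=515095, q=36332
fundamental: x₁=515095, y₁=36332  (since 265322859025 − 201·1320014224 = 1)
(x_2, y_2) = (515095·515095 + 201·36332·36332, 515095·36332 + 36332·515095) = (530645718049, 37428863080)
(x_3, y_3) = (515095·530645718049 + 201·36332·37428863080, 515095·37428863080 + 36332·530645718049) = (546665912276384215, 38558840456348868)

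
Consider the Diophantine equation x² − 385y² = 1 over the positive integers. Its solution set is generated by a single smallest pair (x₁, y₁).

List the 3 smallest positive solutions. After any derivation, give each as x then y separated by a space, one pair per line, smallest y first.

[19; 1,1,1,1,1,…,1,1,38] for √385; ℓ=16 ⇒ convergent index 15
k=0  a_k=19  p_k/q_k = 19/1
k=1  a_k=1  p_k/q_k = 20/1
…
k=3  a_k=1  p_k/q_k = 59/3
k=4  a_k=1  p_k/q_k = 98/5
k=5  a_k=1  p_k/q_k = 157/8
k=6  a_k=3  p_k/q_k = 569/29
k=7  a_k=1  p_k/q_k = 726/37
…
k=9  a_k=1  p_k/q_k = 2747/140
k=10  a_k=3  p_k/q_k = 10262/523
k=11  a_k=1  p_k/q_k = 13009/663
…
k=14  a_k=1  p_k/q_k = 59551/3035
k=15  a_k=1  p_k/q_k = 95831/4884
fundamental: x₁=95831, y₁=4884  (since 9183580561 − 385·23853456 = 1)
n=2: (95831,4884)∘(95831,4884) = (95831·95831+385·4884·4884, 95831·4884+4884·95831) = (18367161121,936077208)
n=3: (18367161121,936077208)∘(95831,4884) = (95831·18367161121+385·4884·936077208, 95831·936077208+4884·18367161121) = (3520286834677271,179410429834812)

95831 4884
18367161121 936077208
3520286834677271 179410429834812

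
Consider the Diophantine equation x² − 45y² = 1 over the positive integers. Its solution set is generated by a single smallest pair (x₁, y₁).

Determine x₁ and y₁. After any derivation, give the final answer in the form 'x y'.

√45 → a₀=6, period (1,2,2,2,1,12); ℓ=6 even so k=5
k=0  a_k=6  p_k/q_k = 6/1
k=1  a_k=1  p_k/q_k = 7/1
…
k=3  a_k=2  p_k/q_k = 47/7
k=4  a_k=2  p_k/q_k = 114/17
k=5  a_k=1  p_k/q_k = 161/24
fundamental: x₁=161, y₁=24  (since 25921 − 45·576 = 1)

161 24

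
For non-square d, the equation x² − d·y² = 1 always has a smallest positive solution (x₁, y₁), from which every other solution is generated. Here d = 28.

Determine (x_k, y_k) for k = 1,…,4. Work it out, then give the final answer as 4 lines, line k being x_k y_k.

127 24
32257 6096
8193151 1548360
2081028097 393277344

√28 = [5; 3,2,3,10, …], period ℓ=4 (even) → k=3
step 0: (5, 1)  from 5·(1,0) + (0,1)
…
step 2: (37, 7)  from 2·(16,3) + (5,1)
step 3: (127, 24)  from 3·(37,7) + (16,3)
→ (127, 24).  Check: 127²=16129, 28·24²=16128, difference 1.
k=2:  x_2 = 127·127+28·24·24 = 32257,  y_2 = 127·24+24·127 = 6096
k=3:  x_3 = 127·32257+28·24·6096 = 8193151,  y_3 = 127·6096+24·32257 = 1548360
k=4:  x_4 = 127·8193151+28·24·1548360 = 2081028097,  y_4 = 127·1548360+24·8193151 = 393277344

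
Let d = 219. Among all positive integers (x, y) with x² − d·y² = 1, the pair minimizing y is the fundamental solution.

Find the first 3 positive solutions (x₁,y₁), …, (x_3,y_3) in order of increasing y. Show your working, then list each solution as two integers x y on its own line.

74 5
10951 740
1620674 109515

√219 → a₀=14, period (1,3,1,28); ℓ=4 even so k=3
k=0  a_k=14  p_k/q_k = 14/1
…
k=2  a_k=3  p_k/q_k = 59/4
k=3  a_k=1  p_k/q_k = 74/5
(x₁, y₁) = (74, 5);  74² − 219·5² = 1 ✓
(x_2, y_2) = (74·74 + 219·5·5, 74·5 + 5·74) = (10951, 740)
(x_3, y_3) = (74·10951 + 219·5·740, 74·740 + 5·10951) = (1620674, 109515)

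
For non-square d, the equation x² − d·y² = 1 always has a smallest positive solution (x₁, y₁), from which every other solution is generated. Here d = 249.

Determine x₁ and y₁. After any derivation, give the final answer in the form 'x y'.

8553815 542076

√249 = [15; 1,3,1,1,5,…,3,1,30, …], period ℓ=16 (even) → k=15
a_0=15:  p_0=15·1+0=15,  q_0=15·0+1=1
…
a_3=1:  p_3=1·63+16=79,  q_3=1·4+1=5
a_4=1:  p_4=1·79+63=142,  q_4=1·5+4=9
a_5=5:  p_5=5·142+79=789,  q_5=5·9+5=50
…
a_10=1:  p_10=1·113835+36751=150586,  q_10=1·7214+2329=9543
…
a_13=1:  p_13=1·1017351+866765=1884116,  q_13=1·64472+54929=119401
a_14=3:  p_14=3·1884116+1017351=6669699,  q_14=3·119401+64472=422675
a_15=1:  p_15=1·6669699+1884116=8553815,  q_15=1·422675+119401=542076
(x₁, y₁) = (8553815, 542076);  8553815² − 249·542076² = 1 ✓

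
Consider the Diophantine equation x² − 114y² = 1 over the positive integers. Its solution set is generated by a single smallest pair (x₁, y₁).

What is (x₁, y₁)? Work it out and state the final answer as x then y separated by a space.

1025 96

√114 = [10; 1,2,10,2,1,20, …], period ℓ=6 (even) → k=5
step 0: (10, 1)  from 10·(1,0) + (0,1)
…
step 2: (32, 3)  from 2·(11,1) + (10,1)
step 3: (331, 31)  from 10·(32,3) + (11,1)
step 4: (694, 65)  from 2·(331,31) + (32,3)
step 5: (1025, 96)  from 1·(694,65) + (331,31)
→ (1025, 96).  Check: 1025²=1050625, 114·96²=1050624, difference 1.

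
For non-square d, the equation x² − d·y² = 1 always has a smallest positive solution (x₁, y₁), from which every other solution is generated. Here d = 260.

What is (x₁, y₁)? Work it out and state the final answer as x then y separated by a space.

[16; 8,32] for √260; ℓ=2 ⇒ convergent index 1
k=0  a_k=16  p_k/q_k = 16/1
k=1  a_k=8  p_k/q_k = 129/8
→ (129, 8).  Check: 129²=16641, 260·8²=16640, difference 1.

129 8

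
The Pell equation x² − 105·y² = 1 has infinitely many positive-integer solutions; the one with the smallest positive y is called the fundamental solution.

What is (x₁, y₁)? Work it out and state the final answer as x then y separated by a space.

41 4

d=105: √d = [10; 4,20] (ℓ=2, even), read p_1/q_1
k=0  a_k=10  p_k/q_k = 10/1
k=1  a_k=4  p_k/q_k = 41/4
fundamental: x₁=41, y₁=4  (since 1681 − 105·16 = 1)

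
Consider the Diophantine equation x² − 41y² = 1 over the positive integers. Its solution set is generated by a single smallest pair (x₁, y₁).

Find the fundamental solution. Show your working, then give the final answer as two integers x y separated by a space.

d=41: √d = [6; 2,2,12] (ℓ=3, odd), read p_5/q_5
i=0: a=6 ⇒ p=6, q=1
i=1: a=2 ⇒ p=13, q=2
i=2: a=2 ⇒ p=32, q=5
i=3: a=12 ⇒ p=397, q=62
i=4: a=2 ⇒ p=826, q=129
i=5: a=2 ⇒ p=2049, q=320
→ (2049, 320).  Check: 2049²=4198401, 41·320²=4198400, difference 1.

2049 320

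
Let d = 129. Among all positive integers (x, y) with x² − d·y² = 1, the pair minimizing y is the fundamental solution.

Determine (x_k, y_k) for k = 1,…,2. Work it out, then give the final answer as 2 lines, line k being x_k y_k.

√129 = [11; 2,1,3,1,6,1,3,1,2,22, …], period ℓ=10 (even) → k=9
a_0=11:  p_0=11·1+0=11,  q_0=11·0+1=1
a_1=2:  p_1=2·11+1=23,  q_1=2·1+0=2
a_2=1:  p_2=1·23+11=34,  q_2=1·2+1=3
…
a_8=1:  p_8=1·4793+1238=6031,  q_8=1·422+109=531
a_9=2:  p_9=2·6031+4793=16855,  q_9=2·531+422=1484
(x₁, y₁) = (16855, 1484);  16855² − 129·1484² = 1 ✓
n=2: (16855,1484)∘(16855,1484) = (16855·16855+129·1484·1484, 16855·1484+1484·16855) = (568182049,50025640)

16855 1484
568182049 50025640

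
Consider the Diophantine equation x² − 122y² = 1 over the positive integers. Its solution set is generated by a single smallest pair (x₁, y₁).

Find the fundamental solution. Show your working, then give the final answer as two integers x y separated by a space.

d=122: √d = [11; 22] (ℓ=1, odd), read p_1/q_1
k=0  a_k=11  p_k/q_k = 11/1
k=1  a_k=22  p_k/q_k = 243/22
fundamental: x₁=243, y₁=22  (since 59049 − 122·484 = 1)

243 22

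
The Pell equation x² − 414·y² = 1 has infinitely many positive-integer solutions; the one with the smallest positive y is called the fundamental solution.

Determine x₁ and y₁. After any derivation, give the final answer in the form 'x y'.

24335 1196

√414 = [20; 2,1,7,2,7,1,2,40, …], period ℓ=8 (even) → k=7
i=0: a=20 ⇒ p=20, q=1
i=1: a=2 ⇒ p=41, q=2
i=2: a=1 ⇒ p=61, q=3
i=3: a=7 ⇒ p=468, q=23
i=4: a=2 ⇒ p=997, q=49
i=5: a=7 ⇒ p=7447, q=366
i=6: a=1 ⇒ p=8444, q=415
i=7: a=2 ⇒ p=24335, q=1196
(x₁, y₁) = (24335, 1196);  24335² − 414·1196² = 1 ✓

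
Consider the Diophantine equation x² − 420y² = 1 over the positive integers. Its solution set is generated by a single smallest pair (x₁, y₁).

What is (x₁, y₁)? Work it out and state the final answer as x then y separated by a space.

d=420: √d = [20; 2,40] (ℓ=2, even), read p_1/q_1
k=0  a_k=20  p_k/q_k = 20/1
k=1  a_k=2  p_k/q_k = 41/2
→ (41, 2).  Check: 41²=1681, 420·2²=1680, difference 1.

41 2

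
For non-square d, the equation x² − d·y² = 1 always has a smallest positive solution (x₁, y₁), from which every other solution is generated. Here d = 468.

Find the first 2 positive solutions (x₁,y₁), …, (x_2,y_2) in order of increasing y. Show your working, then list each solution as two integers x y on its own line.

649 30
842401 38940

[21; 1,1,1,2,1,1,1,42] for √468; ℓ=8 ⇒ convergent index 7
i=0: a=21 ⇒ p=21, q=1
i=1: a=1 ⇒ p=22, q=1
i=2: a=1 ⇒ p=43, q=2
i=3: a=1 ⇒ p=65, q=3
i=4: a=2 ⇒ p=173, q=8
…
i=6: a=1 ⇒ p=411, q=19
i=7: a=1 ⇒ p=649, q=30
fundamental: x₁=649, y₁=30  (since 421201 − 468·900 = 1)
k=2:  x_2 = 649·649+468·30·30 = 842401,  y_2 = 649·30+30·649 = 38940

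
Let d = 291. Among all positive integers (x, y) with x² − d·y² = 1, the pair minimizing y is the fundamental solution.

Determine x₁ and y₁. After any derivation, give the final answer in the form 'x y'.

290 17

√291 = [17; 17,34, …], period ℓ=2 (even) → k=1
k=0  a_k=17  p_k/q_k = 17/1
k=1  a_k=17  p_k/q_k = 290/17
→ (290, 17).  Check: 290²=84100, 291·17²=84099, difference 1.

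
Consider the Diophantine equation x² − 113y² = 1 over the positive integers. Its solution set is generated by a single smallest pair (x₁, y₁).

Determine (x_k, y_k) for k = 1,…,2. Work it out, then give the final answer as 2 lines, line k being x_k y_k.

√113 → a₀=10, period (1,1,1,2,2,1,1,1,20); ℓ=9 odd so k=17
k=0  a_k=10  p_k/q_k = 10/1
…
k=2  a_k=1  p_k/q_k = 21/2
…
k=4  a_k=2  p_k/q_k = 85/8
k=5  a_k=2  p_k/q_k = 202/19
k=6  a_k=1  p_k/q_k = 287/27
k=7  a_k=1  p_k/q_k = 489/46
k=8  a_k=1  p_k/q_k = 776/73
k=9  a_k=20  p_k/q_k = 16009/1506
k=10  a_k=1  p_k/q_k = 16785/1579
k=11  a_k=1  p_k/q_k = 32794/3085
…
k=13  a_k=2  p_k/q_k = 131952/12413
…
k=15  a_k=1  p_k/q_k = 445435/41903
k=16  a_k=1  p_k/q_k = 758918/71393
k=17  a_k=1  p_k/q_k = 1204353/113296
(x₁, y₁) = (1204353, 113296);  1204353² − 113·113296² = 1 ✓
(1204353+113296√113)^2 = 2900932297217 + 272896754976√113

1204353 113296
2900932297217 272896754976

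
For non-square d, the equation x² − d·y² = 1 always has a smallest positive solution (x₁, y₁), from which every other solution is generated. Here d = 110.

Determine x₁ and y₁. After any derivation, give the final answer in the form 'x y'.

21 2

√110 = [10; 2,20, …], period ℓ=2 (even) → k=1
i=0: a=10 ⇒ p=10, q=1
i=1: a=2 ⇒ p=21, q=2
(x₁, y₁) = (21, 2);  21² − 110·2² = 1 ✓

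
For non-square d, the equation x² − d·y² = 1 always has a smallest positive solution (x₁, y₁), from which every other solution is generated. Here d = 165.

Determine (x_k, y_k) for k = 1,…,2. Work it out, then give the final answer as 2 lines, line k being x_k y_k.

1079 84
2328481 181272

[12; 1,5,2,5,1,24] for √165; ℓ=6 ⇒ convergent index 5
i=0: a=12 ⇒ p=12, q=1
i=1: a=1 ⇒ p=13, q=1
…
i=3: a=2 ⇒ p=167, q=13
i=4: a=5 ⇒ p=912, q=71
i=5: a=1 ⇒ p=1079, q=84
(x₁, y₁) = (1079, 84);  1079² − 165·84² = 1 ✓
(x_2, y_2) = (1079·1079 + 165·84·84, 1079·84 + 84·1079) = (2328481, 181272)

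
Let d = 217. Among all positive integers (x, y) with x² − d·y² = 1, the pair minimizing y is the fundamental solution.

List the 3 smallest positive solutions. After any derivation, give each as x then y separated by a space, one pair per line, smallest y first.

√217 → a₀=14, period (1,2,1,2,1,…,2,1,28); ℓ=16 even so k=15
step 0: (14, 1)  from 14·(1,0) + (0,1)
step 1: (15, 1)  from 1·(14,1) + (1,0)
step 2: (44, 3)  from 2·(15,1) + (14,1)
step 3: (59, 4)  from 1·(44,3) + (15,1)
…
step 6: (383, 26)  from 1·(221,15) + (162,11)
step 7: (3668, 249)  from 9·(383,26) + (221,15)
step 8: (15055, 1022)  from 4·(3668,249) + (383,26)
step 9: (139163, 9447)  from 9·(15055,1022) + (3668,249)
step 10: (154218, 10469)  from 1·(139163,9447) + (15055,1022)
step 11: (293381, 19916)  from 1·(154218,10469) + (139163,9447)
…
step 14: (2809702, 190735)  from 2·(1034361,70217) + (740980,50301)
step 15: (3844063, 260952)  from 1·(2809702,190735) + (1034361,70217)
fundamental: x₁=3844063, y₁=260952  (since 14776820347969 − 217·68095946304 = 1)
n=2: (3844063,260952)∘(3844063,260952) = (3844063·3844063+217·260952·260952, 3844063·260952+260952·3844063) = (29553640695937,2006231855952)
n=3: (29553640695937,2006231855952)∘(3844063,260952) = (3844063·29553640695937+217·260952·2006231855952, 3844063·2006231855952+260952·29553640695937) = (227212113429087499999,15424163293772565000)

3844063 260952
29553640695937 2006231855952
227212113429087499999 15424163293772565000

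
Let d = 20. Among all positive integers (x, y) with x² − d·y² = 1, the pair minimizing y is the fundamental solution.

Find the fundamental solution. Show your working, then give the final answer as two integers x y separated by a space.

9 2

[4; 2,8] for √20; ℓ=2 ⇒ convergent index 1
a_0=4:  p_0=4·1+0=4,  q_0=4·0+1=1
a_1=2:  p_1=2·4+1=9,  q_1=2·1+0=2
fundamental: x₁=9, y₁=2  (since 81 − 20·4 = 1)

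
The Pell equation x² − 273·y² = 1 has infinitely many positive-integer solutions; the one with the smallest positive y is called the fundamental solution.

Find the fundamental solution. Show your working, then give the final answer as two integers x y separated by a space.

√273 = [16; 1,1,10,1,1,32, …], period ℓ=6 (even) → k=5
i=0: a=16 ⇒ p=16, q=1
i=1: a=1 ⇒ p=17, q=1
…
i=4: a=1 ⇒ p=380, q=23
i=5: a=1 ⇒ p=727, q=44
(x₁, y₁) = (727, 44);  727² − 273·44² = 1 ✓

727 44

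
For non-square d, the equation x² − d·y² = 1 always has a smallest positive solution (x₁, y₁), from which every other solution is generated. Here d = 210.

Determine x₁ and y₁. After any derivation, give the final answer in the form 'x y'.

29 2

d=210: √d = [14; 2,28] (ℓ=2, even), read p_1/q_1
i=0: a=14 ⇒ p=14, q=1
i=1: a=2 ⇒ p=29, q=2
→ (29, 2).  Check: 29²=841, 210·2²=840, difference 1.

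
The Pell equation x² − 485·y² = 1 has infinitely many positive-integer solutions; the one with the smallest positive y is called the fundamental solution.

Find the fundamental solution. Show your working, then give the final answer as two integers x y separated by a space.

[22; 44] for √485; ℓ=1 ⇒ convergent index 1
k=0  a_k=22  p_k/q_k = 22/1
k=1  a_k=44  p_k/q_k = 969/44
fundamental: x₁=969, y₁=44  (since 938961 − 485·1936 = 1)

969 44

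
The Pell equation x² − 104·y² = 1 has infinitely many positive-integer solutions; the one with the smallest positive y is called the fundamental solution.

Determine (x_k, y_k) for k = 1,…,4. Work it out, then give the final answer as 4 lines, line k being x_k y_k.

51 5
5201 510
530451 52015
54100801 5305020

√104 = [10; 5,20, …], period ℓ=2 (even) → k=1
k=0  a_k=10  p_k/q_k = 10/1
k=1  a_k=5  p_k/q_k = 51/5
(x₁, y₁) = (51, 5);  51² − 104·5² = 1 ✓
(x_2, y_2) = (51·51 + 104·5·5, 51·5 + 5·51) = (5201, 510)
(x_3, y_3) = (51·5201 + 104·5·510, 51·510 + 5·5201) = (530451, 52015)
(x_4, y_4) = (51·530451 + 104·5·52015, 51·52015 + 5·530451) = (54100801, 5305020)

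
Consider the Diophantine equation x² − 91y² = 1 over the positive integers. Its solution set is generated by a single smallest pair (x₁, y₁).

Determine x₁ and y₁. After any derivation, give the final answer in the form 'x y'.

1574 165

[9; 1,1,5,1,5,1,1,18] for √91; ℓ=8 ⇒ convergent index 7
step 0: (9, 1)  from 9·(1,0) + (0,1)
…
step 5: (725, 76)  from 5·(124,13) + (105,11)
step 6: (849, 89)  from 1·(725,76) + (124,13)
step 7: (1574, 165)  from 1·(849,89) + (725,76)
(x₁, y₁) = (1574, 165);  1574² − 91·165² = 1 ✓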